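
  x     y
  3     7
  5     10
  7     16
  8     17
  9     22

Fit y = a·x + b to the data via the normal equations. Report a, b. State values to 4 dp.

With design matrix A, AᵀA = [[228, 32]; [32, 5]] and Aᵀy = [517, 72]ᵀ.
Δ = 228·5 − 32² = 116.
a = (517·5 − 32·72)/116 = 281/116; b = (228·72 − 32·517)/116 = -32/29.

a = 2.4224, b = -1.1034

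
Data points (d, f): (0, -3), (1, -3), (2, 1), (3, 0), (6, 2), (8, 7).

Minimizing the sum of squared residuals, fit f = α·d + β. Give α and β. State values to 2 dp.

Normal-equation sums: Σd·d = 114, Σd = 20, Σ1 = 6.
Right-hand side: Σd·f = 67, Σf = 4.
XᵀX·[α, β]ᵀ = Xᵀf becomes [[114, 20]; [20, 6]]·[α, β]ᵀ = [67, 4]ᵀ.
det = 114·6 − 20² = 284.
α = (67·6 − 20·4)/284 = 161/142; β = (114·4 − 20·67)/284 = -221/71.

α = 1.13, β = -3.11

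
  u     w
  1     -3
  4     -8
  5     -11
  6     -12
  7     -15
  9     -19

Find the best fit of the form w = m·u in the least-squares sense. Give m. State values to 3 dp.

m = -2.106

Setting ∂/∂m … = 0 gives: 208·m = -438.
(Σu·u = 208, Σu·w = -438.)
m = (-438)/208 = -2.10577.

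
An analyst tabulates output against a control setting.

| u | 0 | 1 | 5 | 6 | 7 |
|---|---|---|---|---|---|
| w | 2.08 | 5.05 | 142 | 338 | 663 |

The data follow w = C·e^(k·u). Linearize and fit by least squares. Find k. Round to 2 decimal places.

With ln wᵢ as the transformed response and uᵢ as the regressor:
Σu = 19.0000, Σ(u)² = 111.0000, Σln w = 19.6274, Σu·ln w = 106.8142.
Normal system: [[111.0000, 19.0000]; [19.0000, 5]]·[k, ln C]ᵀ = [106.8142, 19.6274]ᵀ.
Δ = 111.0000·5 − (19.0000)² = 194.0000; k = (106.8142·5 − 19.0000·19.6274)/194.0000 = 0.83067, ln C = (111.0000·19.6274 − 19.0000·106.8142)/194.0000 = 0.76893.

k = 0.83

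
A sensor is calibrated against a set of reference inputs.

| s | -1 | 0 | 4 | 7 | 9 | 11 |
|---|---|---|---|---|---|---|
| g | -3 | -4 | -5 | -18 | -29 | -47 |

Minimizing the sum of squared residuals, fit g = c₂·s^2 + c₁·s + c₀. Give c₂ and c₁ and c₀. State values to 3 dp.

Setting ∂/∂c₂ … = 0 gives: 23860·c₂ + 2466·c₁ + 268·c₀ = -9001;  2466·c₂ + 268·c₁ + 30·c₀ = -921;  268·c₂ + 30·c₁ + 6·c₀ = -106.
Row-reducing yields c₂ = -47371/101299, c₁ = 232743/202598, c₀ = -46467/18418.

c₂ = -0.468, c₁ = 1.149, c₀ = -2.523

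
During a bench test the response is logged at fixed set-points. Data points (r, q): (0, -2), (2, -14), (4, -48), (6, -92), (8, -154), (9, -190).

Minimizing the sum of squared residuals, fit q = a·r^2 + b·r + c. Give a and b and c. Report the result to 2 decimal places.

a = -1.94, b = -3.52, c = -1.23

Forming AᵀA = [[12225, 1529, 201]; [1529, 201, 29]; [201, 29, 6]] and Aᵀq = [-29382, -3714, -500]ᵀ gives AᵀA·[a, b, c]ᵀ = Aᵀq.
Row-reducing yields a = -13555/6978, b = -40983/11630, c = -21392/17445.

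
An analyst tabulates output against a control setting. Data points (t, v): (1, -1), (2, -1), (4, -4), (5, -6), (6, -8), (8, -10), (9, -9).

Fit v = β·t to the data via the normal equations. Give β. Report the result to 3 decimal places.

Compute the Gram sums: Σt·t = 227.
And Σt·v = -258.
AᵀA·[β]ᵀ = Aᵀv becomes [[227]]·[β]ᵀ = [-258]ᵀ.
β = (-258)/227 = -1.13656.

β = -1.137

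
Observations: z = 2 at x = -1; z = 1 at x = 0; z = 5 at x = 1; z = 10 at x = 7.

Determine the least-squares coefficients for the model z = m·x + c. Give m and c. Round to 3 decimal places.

The normal system MᵀM·[m, c]ᵀ = Mᵀz is [[51, 7]; [7, 4]]·[m, c]ᵀ = [73, 18]ᵀ.
det = 51·4 − 7² = 155.
m = (73·4 − 7·18)/155 = 166/155; c = (51·18 − 7·73)/155 = 407/155.

m = 1.071, c = 2.626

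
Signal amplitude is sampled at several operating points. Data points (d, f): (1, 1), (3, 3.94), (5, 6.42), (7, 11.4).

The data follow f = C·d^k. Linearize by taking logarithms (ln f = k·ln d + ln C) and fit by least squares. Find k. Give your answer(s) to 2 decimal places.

Taking logs, ln f = k·ln d + ln C, so regress ln f on ln d.
XᵀX = [[7.5838, 4.6540]; [4.6540, 4]], rhs = [9.2346, 5.6642]ᵀ  (here Σln d = 4.6540, Σ(ln d)² = 7.5838, Σln f = 5.6642, Σln d·ln f = 9.2346).
Slope k = (n·Σln d·ln f − Σln d·Σln f)/(n·Σ(ln d)² − (Σln d)²) = (4·9.2346 − 4.6540·5.6642)/8.6759 = 1.21917; ln C = (Σln f − k·Σln d)/n = -0.00244.

k = 1.22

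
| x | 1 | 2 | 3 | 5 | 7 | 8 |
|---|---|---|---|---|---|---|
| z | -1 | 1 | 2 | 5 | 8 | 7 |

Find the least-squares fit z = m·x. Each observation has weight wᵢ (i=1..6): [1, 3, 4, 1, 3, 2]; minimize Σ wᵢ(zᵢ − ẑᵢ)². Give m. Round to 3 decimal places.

The normal equations are: 349·m = 334.
m = 334/349 = 0.95702.

m = 0.957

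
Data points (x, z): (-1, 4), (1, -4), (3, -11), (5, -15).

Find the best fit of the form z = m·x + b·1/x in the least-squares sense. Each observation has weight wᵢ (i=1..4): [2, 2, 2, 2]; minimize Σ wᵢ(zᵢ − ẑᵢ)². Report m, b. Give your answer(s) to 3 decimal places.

m = -3.106, b = -1.042

AᵀWA·[m, b]ᵀ = AᵀWz reads: 72·m + 8·b = -232;  8·m + (968/225)·b = -88/3.
Determinant 72·(968/225) − 8² = 6144/25.
m = ((-232)·(968/225) − 8·(-88/3))/(6144/25) = -671/216; b = (72·(-88/3) − 8·(-232))/(6144/25) = -25/24.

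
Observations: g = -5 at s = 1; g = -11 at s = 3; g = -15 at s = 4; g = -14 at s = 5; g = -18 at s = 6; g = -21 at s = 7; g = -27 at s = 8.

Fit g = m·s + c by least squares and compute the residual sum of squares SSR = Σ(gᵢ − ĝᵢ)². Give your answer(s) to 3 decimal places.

SSR = 14.791

With design matrix A, AᵀA = [[200, 34]; [34, 7]] and Aᵀg = [-639, -111]ᵀ.
Eliminating c: 7·(row 1) − 34·(row 2) gives 244·m = 7·(-639) − 34·(-111) = -699, so m = -699/244.
Then c = ((-111) − 34·(-699/244))/7 = -237/122.
Residuals: -47/244, -113/244, -195/122, 553/244, 69/61, 243/244, -261/122; SSR = 3609/244.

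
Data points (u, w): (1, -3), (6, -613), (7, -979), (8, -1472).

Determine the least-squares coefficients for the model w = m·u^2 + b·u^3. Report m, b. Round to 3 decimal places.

m = 0.939, b = -2.991

Compute the Gram sums: Σu^2·u^2 = 7794, Σu^2·u^3 = 57352, Σu^3·u^3 = 426450.
For Xᵀw: Σu^2·w = -164250, Σu^3·w = -1221872.
Normal equations: [[7794, 57352]; [57352, 426450]]·[m, b]ᵀ = [-164250, -1221872]ᵀ.
Eliminating b: 426450·(row 1) − 57352·(row 2) gives 34499396·m = 426450·(-164250) − 57352·(-1221872) = 32390444, so m = 8097611/8624849.
Then b = ((-1221872) − 57352·(8097611/8624849))/426450 = -25801092/8624849.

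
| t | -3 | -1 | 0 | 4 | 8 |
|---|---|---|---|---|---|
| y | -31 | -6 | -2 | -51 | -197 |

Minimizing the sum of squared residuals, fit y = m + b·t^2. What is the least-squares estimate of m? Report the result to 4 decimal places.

Forming XᵀX = [[5, 90]; [90, 4434]] and Xᵀy = [-287, -13709]ᵀ gives XᵀX·[m, b]ᵀ = Xᵀy.
Δ = 5·4434 − 90² = 14070.
m = ((-287)·4434 − 90·(-13709))/14070 = -6458/2345; b = (5·(-13709) − 90·(-287))/14070 = -8543/2814.

m = -2.7539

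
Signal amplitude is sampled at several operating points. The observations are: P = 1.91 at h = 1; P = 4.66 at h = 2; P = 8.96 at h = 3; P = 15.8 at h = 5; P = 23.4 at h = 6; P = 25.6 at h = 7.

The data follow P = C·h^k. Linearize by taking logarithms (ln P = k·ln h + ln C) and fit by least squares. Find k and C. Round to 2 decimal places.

k = 1.36, C = 1.90

Let Y = ln P. Fitting Y = k·ln h + ln C by least squares:
Over the data: Σln h = 7.1389, Σ(ln h)² = 11.2747, Σln P = 13.5342, Σln h·ln P = 19.8766.
Normal system: [[11.2747, 7.1389]; [7.1389, 6]]·[k, ln C]ᵀ = [19.8766, 13.5342]ᵀ.
Solving (det = 16.6845): k = 1.35697, ln C = 0.64117, so C = exp(0.64117) = 1.89870.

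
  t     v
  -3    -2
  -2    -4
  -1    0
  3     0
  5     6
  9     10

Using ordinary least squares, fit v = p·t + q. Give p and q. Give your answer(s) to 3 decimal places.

Compute the Gram sums: Σt·t = 129, Σt = 11, Σ1 = 6.
And Σt·v = 134, Σv = 10.
MᵀM·[p, q]ᵀ = Mᵀv becomes [[129, 11]; [11, 6]]·[p, q]ᵀ = [134, 10]ᵀ.
Δ = 129·6 − 11² = 653.
p = (134·6 − 11·10)/653 = 694/653; q = (129·10 − 11·134)/653 = -184/653.

p = 1.063, q = -0.282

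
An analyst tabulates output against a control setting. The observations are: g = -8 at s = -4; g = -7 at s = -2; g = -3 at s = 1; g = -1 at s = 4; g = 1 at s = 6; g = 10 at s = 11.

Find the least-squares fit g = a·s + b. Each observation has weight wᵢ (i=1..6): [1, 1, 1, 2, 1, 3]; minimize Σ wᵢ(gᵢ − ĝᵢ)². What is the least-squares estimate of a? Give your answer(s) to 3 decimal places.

Setting ∂/∂a … = 0 gives: 452·a + 42·b = 371;  42·a + 9·b = 11.
(Σwᵢ·s·s = 452, Σwᵢ·s = 42, Σwᵢ·1 = 9, Σwᵢ·s·g = 371, Σwᵢ·g = 11.)
Δ = 452·9 − 42² = 2304.
a = (371·9 − 42·11)/2304 = 959/768; b = (452·11 − 42·371)/2304 = -5305/1152.

a = 1.249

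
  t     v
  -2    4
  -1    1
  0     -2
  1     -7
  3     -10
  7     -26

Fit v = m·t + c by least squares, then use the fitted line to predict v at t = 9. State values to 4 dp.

v̂ = -31.7750

The normal system MᵀM·[m, c]ᵀ = Mᵀv is [[64, 8]; [8, 6]]·[m, c]ᵀ = [-228, -40]ᵀ.
Determinant 64·6 − 8² = 320.
m = ((-228)·6 − 8·(-40))/320 = -131/40; c = (64·(-40) − 8·(-228))/320 = -23/10.
At t = 9: v̂ = (-131/40)·(9) + (-23/10)·(1) = -1271/40.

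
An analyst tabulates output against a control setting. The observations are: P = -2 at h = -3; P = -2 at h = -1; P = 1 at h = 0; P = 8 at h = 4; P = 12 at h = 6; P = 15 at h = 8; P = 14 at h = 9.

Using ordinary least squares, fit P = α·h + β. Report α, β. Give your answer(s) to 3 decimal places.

Entries of MᵀM: Σh·h = 207, Σh = 23, Σ1 = 7.
Moment sums: Σh·P = 358, ΣP = 46.
So MᵀM·[α, β]ᵀ = MᵀP: [[207, 23]; [23, 7]]·[α, β]ᵀ = [358, 46]ᵀ.
Δ = 207·7 − 23² = 920.
α = (358·7 − 23·46)/920 = 181/115; β = (207·46 − 23·358)/920 = 7/5.

α = 1.574, β = 1.400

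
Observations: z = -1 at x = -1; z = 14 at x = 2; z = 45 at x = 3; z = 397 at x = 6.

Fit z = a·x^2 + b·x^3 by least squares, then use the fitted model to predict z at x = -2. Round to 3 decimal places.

ẑ = -18.717

The normal system AᵀA·[a, b]ᵀ = Aᵀz is [[1394, 8050]; [8050, 47450]]·[a, b]ᵀ = [14752, 87080]ᵀ.
Δ = 1394·47450 − 8050² = 1342800.
a = (14752·47450 − 8050·87080)/1342800 = -281/373; b = (1394·87080 − 8050·14752)/1342800 = 3661/1865.
At x = -2: ẑ = (-281/373)·(4) + (3661/1865)·(-8) = -34908/1865.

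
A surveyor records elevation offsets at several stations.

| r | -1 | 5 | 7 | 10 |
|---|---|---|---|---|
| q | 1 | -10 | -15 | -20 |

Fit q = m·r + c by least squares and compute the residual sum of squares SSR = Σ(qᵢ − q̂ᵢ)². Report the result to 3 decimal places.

With design matrix X, XᵀX = [[175, 21]; [21, 4]] and Xᵀq = [-356, -44]ᵀ.
Δ = 175·4 − 21² = 259.
m = ((-356)·4 − 21·(-44))/259 = -500/259; c = (175·(-44) − 21·(-356))/259 = -32/37.
Residuals: -17/259, 134/259, -23/37, 44/259; SSR = 178/259.

SSR = 0.687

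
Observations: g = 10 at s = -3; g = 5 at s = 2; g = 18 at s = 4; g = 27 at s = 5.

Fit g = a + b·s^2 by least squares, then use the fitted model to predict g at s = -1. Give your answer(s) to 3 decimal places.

ĝ = 1.797

Sums needed: Σ1 = 4, Σs^2 = 54, Σs^2·s^2 = 978.
Right-hand side: Σg = 60, Σs^2·g = 1073.
MᵀM·[a, b]ᵀ = Mᵀg becomes [[4, 54]; [54, 978]]·[a, b]ᵀ = [60, 1073]ᵀ.
Eliminating b: 978·(row 1) − 54·(row 2) gives 996·a = 978·60 − 54·1073 = 738, so a = 123/166.
Then b = (1073 − 54·(123/166))/978 = 263/249.
At s = -1: ĝ = (123/166)·(1) + (263/249)·(1) = 895/498.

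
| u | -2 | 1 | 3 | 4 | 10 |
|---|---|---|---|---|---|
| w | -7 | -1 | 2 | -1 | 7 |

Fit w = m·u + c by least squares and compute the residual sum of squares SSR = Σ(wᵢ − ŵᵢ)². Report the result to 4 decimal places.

The normal equations are: 130·m + 16·c = 85;  16·m + 5·c = 0.
det = 130·5 − 16² = 394.
m = (85·5 − 16·0)/394 = 425/394; c = (130·0 − 16·85)/394 = -680/197.
Residuals: -274/197, 541/394, 873/394, -367/197, -66/197; SSR = 4851/394.

SSR = 12.3122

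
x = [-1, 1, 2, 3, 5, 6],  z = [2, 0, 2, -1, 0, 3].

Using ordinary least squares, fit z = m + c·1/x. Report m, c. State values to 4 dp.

With design matrix A, AᵀA = [[6, 6/5]; [6/5, 1093/450]] and Aᵀz = [6, -5/6]ᵀ.
det = 6·(1093/450) − (6/5)² = 197/15.
m = (6·(1093/450) − (6/5)·(-5/6))/(197/15) = 1168/985; c = (6·(-5/6) − (6/5)·6)/(197/15) = -183/197.

m = 1.1858, c = -0.9289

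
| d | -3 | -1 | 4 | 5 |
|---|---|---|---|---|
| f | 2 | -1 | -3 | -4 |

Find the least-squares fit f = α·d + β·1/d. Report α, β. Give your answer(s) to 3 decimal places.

α = -0.872, β = 1.873

AᵀA·[α, β]ᵀ = Aᵀf reads: 51·α + 4·β = -37;  4·α + (4369/3600)·β = -73/60.
(Σd·d = 51, Σd·1/d = 4, Σ1/d·1/d = 4369/3600, Σd·f = -37, Σ1/d·f = -73/60.)
Δ = 51·(4369/3600) − 4² = 55073/1200.
α = ((-37)·(4369/3600) − 4·(-73/60))/(55073/1200) = -144133/165219; β = (51·(-73/60) − 4·(-37))/(55073/1200) = 103140/55073.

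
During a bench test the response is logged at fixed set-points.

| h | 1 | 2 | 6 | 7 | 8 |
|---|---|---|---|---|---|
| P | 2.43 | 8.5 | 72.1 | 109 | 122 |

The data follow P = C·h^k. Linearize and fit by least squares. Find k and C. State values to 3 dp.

k = 1.922, C = 2.357

Taking logs, ln P = k·ln h + ln C, so regress ln P on ln h.
Σln h = 6.5103, Σ(ln h)² = 11.8015, Σln P = 16.8014, Σln h·ln P = 28.2672.
Equations: 11.8015·k + 6.5103·ln C = 28.2672;  6.5103·k + 5·ln C = 16.8014.
Slope k = (n·Σln h·ln P − Σln h·Σln P)/(n·Σ(ln h)² − (Σln h)²) = (5·28.2672 − 6.5103·16.8014)/16.6240 = 1.92221; ln C = (Σln P − k·Σln h)/n = 0.85746, so C = exp(0.85746) = 2.35716.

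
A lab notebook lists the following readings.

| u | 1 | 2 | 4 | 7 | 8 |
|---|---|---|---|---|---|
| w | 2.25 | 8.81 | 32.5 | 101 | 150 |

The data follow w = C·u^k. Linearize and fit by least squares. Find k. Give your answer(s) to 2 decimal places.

Linearized form: ln w = k·ln u + ln C. From the 5 transformed points,
Over the data: Σln u = 6.1048, Σ(ln u)² = 10.5129, Σln w = 16.0938, Σln u·ln w = 25.7342.
Normal system: [[10.5129, 6.1048]; [6.1048, 5]]·[k, ln C]ᵀ = [25.7342, 16.0938]ᵀ.
Δ = 10.5129·5 − (6.1048)² = 15.2960; k = (25.7342·5 − 6.1048·16.0938)/15.2960 = 1.98884, ln C = (10.5129·16.0938 − 6.1048·25.7342)/15.2960 = 0.79047.

k = 1.99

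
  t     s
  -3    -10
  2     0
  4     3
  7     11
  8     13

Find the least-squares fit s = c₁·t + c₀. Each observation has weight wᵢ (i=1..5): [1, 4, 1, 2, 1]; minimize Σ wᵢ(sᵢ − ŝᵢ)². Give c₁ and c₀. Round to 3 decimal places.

c₁ = 2.115, c₀ = -4.176

Entries of AᵀWA: Σwᵢ·t·t = 203, Σwᵢ·t = 31, Σwᵢ·1 = 9.
And Σwᵢ·t·s = 300, Σwᵢ·s = 28.
So AᵀWA·[c₁, c₀]ᵀ = AᵀWs: [[203, 31]; [31, 9]]·[c₁, c₀]ᵀ = [300, 28]ᵀ.
det = 203·9 − 31² = 866.
c₁ = (300·9 − 31·28)/866 = 916/433; c₀ = (203·28 − 31·300)/866 = -1808/433.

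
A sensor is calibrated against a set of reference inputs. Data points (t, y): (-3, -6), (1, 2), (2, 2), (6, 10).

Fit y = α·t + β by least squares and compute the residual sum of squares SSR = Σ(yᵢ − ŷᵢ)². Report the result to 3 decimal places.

SSR = 1.561

Normal-equation sums: Σt·t = 50, Σt = 6, Σ1 = 4.
For Xᵀy: Σt·y = 84, Σy = 8.
Normal equations: [[50, 6]; [6, 4]]·[α, β]ᵀ = [84, 8]ᵀ.
det = 50·4 − 6² = 164.
α = (84·4 − 6·8)/164 = 72/41; β = (50·8 − 6·84)/164 = -26/41.
Residuals: -4/41, 36/41, -36/41, 4/41; SSR = 64/41.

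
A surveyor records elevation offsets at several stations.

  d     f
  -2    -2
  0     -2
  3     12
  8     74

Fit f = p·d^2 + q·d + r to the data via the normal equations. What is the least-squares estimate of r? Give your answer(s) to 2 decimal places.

From the data, Σd^2·d^2 = 4193, Σd^2·d = 531, Σd^2 = 77, Σd·d = 77, Σd = 9, Σ1 = 4.
For Aᵀf: Σd^2·f = 4836, Σd·f = 632, Σf = 82.
AᵀA·[p, q, r]ᵀ = Aᵀf becomes [[4193, 531, 77]; [531, 77, 9]; [77, 9, 4]]·[p, q, r]ᵀ = [4836, 632, 82]ᵀ.
Row-reducing yields p = 2477/2585, q = 4769/2585, r = -1084/517.

r = -2.10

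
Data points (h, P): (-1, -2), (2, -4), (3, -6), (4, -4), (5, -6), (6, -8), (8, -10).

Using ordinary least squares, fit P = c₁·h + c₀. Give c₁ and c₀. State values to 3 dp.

c₁ = -0.860, c₀ = -2.399

Setting ∂/∂c₁ … = 0 gives: 155·c₁ + 27·c₀ = -198;  27·c₁ + 7·c₀ = -40.
(Σh·h = 155, Σh = 27, Σ1 = 7, Σh·P = -198, ΣP = -40.)
Determinant 155·7 − 27² = 356.
c₁ = ((-198)·7 − 27·(-40))/356 = -153/178; c₀ = (155·(-40) − 27·(-198))/356 = -427/178.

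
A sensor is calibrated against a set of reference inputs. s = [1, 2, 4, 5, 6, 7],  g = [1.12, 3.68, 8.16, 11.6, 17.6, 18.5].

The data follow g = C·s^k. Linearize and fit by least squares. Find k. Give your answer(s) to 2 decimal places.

k = 1.44

Linearized form: ln g = k·ln s + ln C. From the 6 transformed points,
Over the data: Σln s = 7.4265, Σ(ln s)² = 11.9895, Σln g = 11.7522, Σln s·ln g = 18.5743.
Normal system: [[11.9895, 7.4265]; [7.4265, 6]]·[k, ln C]ᵀ = [18.5743, 11.7522]ᵀ.
Slope k = (n·Σln s·ln g − Σln s·Σln g)/(n·Σ(ln s)² − (Σln s)²) = (6·18.5743 − 7.4265·11.7522)/16.7835 = 1.43998; ln C = (Σln g − k·Σln s)/n = 0.17634.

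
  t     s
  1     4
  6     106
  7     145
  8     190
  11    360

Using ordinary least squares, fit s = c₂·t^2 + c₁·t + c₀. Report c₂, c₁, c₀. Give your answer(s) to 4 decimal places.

c₂ = 3.0283, c₁ = -0.7255, c₀ = 1.6536

Forming AᵀA = [[22435, 2403, 271]; [2403, 271, 33]; [271, 33, 5]] and Aᵀs = [66645, 7135, 805]ᵀ gives AᵀA·[c₂, c₁, c₀]ᵀ = Aᵀs.
Inverting the 3×3 Gram matrix, [c₂, c₁, c₀]ᵀ = [131135/43303, -31415/43303, 71605/43303]ᵀ.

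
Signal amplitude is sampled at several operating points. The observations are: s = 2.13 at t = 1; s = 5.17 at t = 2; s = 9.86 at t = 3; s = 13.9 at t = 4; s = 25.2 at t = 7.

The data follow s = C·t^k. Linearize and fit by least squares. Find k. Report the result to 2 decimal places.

With ln sᵢ as the transformed response and ln tᵢ as the regressor:
AᵀA = [[7.3958, 5.1240]; [5.1240, 5]], rhs = [13.5806, 10.5462]ᵀ  (here Σln t = 5.1240, Σ(ln t)² = 7.3958, Σln s = 10.5462, Σln t·ln s = 13.5806).
Δ = 7.3958·5 − (5.1240)² = 10.7239; k = (13.5806·5 − 5.1240·10.5462)/10.7239 = 1.29288, ln C = (7.3958·10.5462 − 5.1240·13.5806)/10.7239 = 0.78431.

k = 1.29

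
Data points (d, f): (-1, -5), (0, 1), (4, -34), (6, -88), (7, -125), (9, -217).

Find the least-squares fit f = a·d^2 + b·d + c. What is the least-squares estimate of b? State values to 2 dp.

Sums needed: Σd^2·d^2 = 10515, Σd^2·d = 1351, Σd^2 = 183, Σd·d = 183, Σd = 25, Σ1 = 6.
Right-hand side: Σd^2·f = -27419, Σd·f = -3487, Σf = -468.
So MᵀM·[a, b, c]ᵀ = Mᵀf: [[10515, 1351, 183]; [1351, 183, 25]; [183, 25, 6]]·[a, b, c]ᵀ = [-27419, -3487, -468]ᵀ.
Inverting the 3×3 Gram matrix, [a, b, c]ᵀ = [-35929/11616, 13913/3872, 7937/5808]ᵀ.

b = 3.59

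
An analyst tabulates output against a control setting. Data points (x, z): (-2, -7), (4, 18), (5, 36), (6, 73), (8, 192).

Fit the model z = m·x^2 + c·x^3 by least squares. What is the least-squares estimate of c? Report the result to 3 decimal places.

AᵀA·[m, c]ᵀ = Aᵀz reads: 6289·m + 44661·c = 16076;  44661·m + 328585·c = 119780.
det = 6289·328585 − 44661² = 71866144.
m = (16076·328585 − 44661·119780)/71866144 = -8395265/8983268; c = (6289·119780 − 44661·16076)/71866144 = 4415773/8983268.

c = 0.492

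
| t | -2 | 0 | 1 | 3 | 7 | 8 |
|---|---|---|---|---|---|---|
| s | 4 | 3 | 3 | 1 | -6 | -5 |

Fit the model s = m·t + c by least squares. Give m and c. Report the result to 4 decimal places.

m = -1.0655, c = 3.0190

Normal-equation sums: Σt·t = 127, Σt = 17, Σ1 = 6.
Right-hand side: Σt·s = -84, Σs = 0.
Normal equations: [[127, 17]; [17, 6]]·[m, c]ᵀ = [-84, 0]ᵀ.
Δ = 127·6 − 17² = 473.
m = ((-84)·6 − 17·0)/473 = -504/473; c = (127·0 − 17·(-84))/473 = 1428/473.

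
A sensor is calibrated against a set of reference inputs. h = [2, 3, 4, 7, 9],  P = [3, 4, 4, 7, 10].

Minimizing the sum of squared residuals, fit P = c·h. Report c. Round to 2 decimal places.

With design matrix X, XᵀX = [[159]] and XᵀP = [173]ᵀ.
c = 173/159 = 1.08805.

c = 1.09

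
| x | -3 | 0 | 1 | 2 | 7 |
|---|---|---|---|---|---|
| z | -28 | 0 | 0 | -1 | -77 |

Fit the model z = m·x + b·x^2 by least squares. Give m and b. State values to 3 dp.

m = 3.231, b = -2.032

MᵀM·[m, b]ᵀ = Mᵀz reads: 63·m + 325·b = -457;  325·m + 2499·b = -4029.
(Σx·x = 63, Σx·x^2 = 325, Σx^2·x^2 = 2499, Σx·z = -457, Σx^2·z = -4029.)
det = 63·2499 − 325² = 51812.
m = ((-457)·2499 − 325·(-4029))/51812 = 83691/25906; b = (63·(-4029) − 325·(-457))/51812 = -52651/25906.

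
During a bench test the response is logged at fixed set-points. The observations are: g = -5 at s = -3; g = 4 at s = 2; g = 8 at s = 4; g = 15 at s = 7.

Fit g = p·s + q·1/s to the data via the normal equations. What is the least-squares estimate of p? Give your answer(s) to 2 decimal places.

p = 2.14

From the data, Σs·s = 78, Σs·1/s = 4, Σ1/s·1/s = 3133/7056.
Right-hand side: Σs·g = 160, Σ1/s·g = 164/21.
So XᵀX·[p, q]ᵀ = Xᵀg: [[78, 4]; [4, 3133/7056]]·[p, q]ᵀ = [160, 164/21]ᵀ.
det = 78·(3133/7056) − 4² = 21913/1176.
p = (160·(3133/7056) − 4·(164/21))/(21913/1176) = 140432/65739; q = (78·(164/21) − 4·160)/(21913/1176) = -36288/21913.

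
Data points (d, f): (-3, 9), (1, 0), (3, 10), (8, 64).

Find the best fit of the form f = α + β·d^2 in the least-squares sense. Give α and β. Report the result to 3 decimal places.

The normal system XᵀX·[α, β]ᵀ = Xᵀf is [[4, 83]; [83, 4259]]·[α, β]ᵀ = [83, 4267]ᵀ.
Eliminating β: 4259·(row 1) − 83·(row 2) gives 10147·α = 4259·83 − 83·4267 = -664, so α = -664/10147.
Then β = (4267 − 83·(-664/10147))/4259 = 10179/10147.

α = -0.065, β = 1.003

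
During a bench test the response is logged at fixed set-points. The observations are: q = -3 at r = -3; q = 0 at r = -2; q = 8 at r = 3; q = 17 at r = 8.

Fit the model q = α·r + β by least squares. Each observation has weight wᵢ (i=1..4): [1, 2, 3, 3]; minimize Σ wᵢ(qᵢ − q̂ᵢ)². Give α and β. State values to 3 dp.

Setting ∂/∂α … = 0 gives: 236·α + 26·β = 489;  26·α + 9·β = 72.
Eliminating β: 9·(row 1) − 26·(row 2) gives 1448·α = 9·489 − 26·72 = 2529, so α = 2529/1448.
Then β = (72 − 26·(2529/1448))/9 = 2139/724.

α = 1.747, β = 2.954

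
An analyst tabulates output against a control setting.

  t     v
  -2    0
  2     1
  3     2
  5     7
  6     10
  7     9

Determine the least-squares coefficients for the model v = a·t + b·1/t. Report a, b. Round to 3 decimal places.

Entries of AᵀA: Σt·t = 127, Σt·1/t = 6, Σ1/t·1/t = 30839/44100.
For Aᵀv: Σt·v = 166, Σ1/t·v = 1159/210.
Eliminating b: (30839/44100)·(row 1) − 6·(row 2) gives (2328953/44100)·a = (30839/44100)·166 − 6·(1159/210) = 1829467/22050, so a = 3658934/2328953.
Then b = ((1159/210) − 6·(3658934/2328953))/(30839/44100) = -13013070/2328953.

a = 1.571, b = -5.588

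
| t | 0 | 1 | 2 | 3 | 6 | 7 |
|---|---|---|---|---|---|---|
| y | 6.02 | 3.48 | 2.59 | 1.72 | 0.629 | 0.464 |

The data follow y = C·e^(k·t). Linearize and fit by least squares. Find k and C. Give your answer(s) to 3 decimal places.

With ln yᵢ as the transformed response and tᵢ as the regressor:
Σt = 19.0000, Σ(t)² = 99.0000, Σln y = 3.3046, Σt·ln y = -3.3795.
Normal system: [[99.0000, 19.0000]; [19.0000, 6]]·[k, ln C]ᵀ = [-3.3795, 3.3046]ᵀ.
Slope k = (n·Σt·ln y − Σt·Σln y)/(n·Σ(t)² − (Σt)²) = (6·-3.3795 − 19.0000·3.3046)/233.0000 = -0.35650; ln C = (Σln y − k·Σt)/n = 1.67969, so C = exp(1.67969) = 5.36387.

k = -0.357, C = 5.364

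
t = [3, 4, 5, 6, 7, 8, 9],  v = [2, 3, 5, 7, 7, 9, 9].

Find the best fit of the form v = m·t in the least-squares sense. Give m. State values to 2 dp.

m = 1.03

Sums needed: Σt·t = 280.
For Mᵀv: Σt·v = 287.
m = 287/280 = 1.025.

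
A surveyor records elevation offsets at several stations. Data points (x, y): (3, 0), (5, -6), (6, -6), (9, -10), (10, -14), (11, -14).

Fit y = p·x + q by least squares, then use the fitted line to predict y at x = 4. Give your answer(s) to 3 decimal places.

MᵀM·[p, q]ᵀ = Mᵀy reads: 372·p + 44·q = -450;  44·p + 6·q = -50.
(Σx·x = 372, Σx = 44, Σ1 = 6, Σx·y = -450, Σy = -50.)
Eliminating q: 6·(row 1) − 44·(row 2) gives 296·p = 6·(-450) − 44·(-50) = -500, so p = -125/74.
Then q = ((-50) − 44·(-125/74))/6 = 150/37.
At x = 4: ŷ = (-125/74)·(4) + (150/37)·(1) = -100/37.

ŷ = -2.703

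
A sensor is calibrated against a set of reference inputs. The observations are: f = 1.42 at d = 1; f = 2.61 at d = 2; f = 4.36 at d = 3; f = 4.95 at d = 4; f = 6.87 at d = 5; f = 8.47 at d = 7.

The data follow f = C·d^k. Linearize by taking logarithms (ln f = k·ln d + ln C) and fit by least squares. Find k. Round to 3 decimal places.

With ln fᵢ as the transformed response and ln dᵢ as the regressor:
Σln d = 6.7334, Σ(ln d)² = 9.9861, Σln f = 8.4456, Σln d·ln f = 11.7590.
Equations: 9.9861·k + 6.7334·ln C = 11.7590;  6.7334·k + 6·ln C = 8.4456.
Slope k = (n·Σln d·ln f − Σln d·Σln f)/(n·Σ(ln d)² − (Σln d)²) = (6·11.7590 − 6.7334·8.4456)/14.5777 = 0.93888; ln C = (Σln f − k·Σln d)/n = 0.35395.

k = 0.939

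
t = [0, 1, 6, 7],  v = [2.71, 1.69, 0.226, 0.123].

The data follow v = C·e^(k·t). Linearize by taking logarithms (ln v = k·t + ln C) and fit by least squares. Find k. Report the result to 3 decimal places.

k = -0.428

Let Y = ln v. Fitting Y = k·t + ln C by least squares:
Σt = 14.0000, Σ(t)² = 86.0000, Σln v = -2.0611, Σt·ln v = -23.0676.
Equations: 86.0000·k + 14.0000·ln C = -23.0676;  14.0000·k + 4·ln C = -2.0611.
Δ = 86.0000·4 − (14.0000)² = 148.0000; k = (-23.0676·4 − 14.0000·-2.0611)/148.0000 = -0.42848, ln C = (86.0000·-2.0611 − 14.0000·-23.0676)/148.0000 = 0.98439.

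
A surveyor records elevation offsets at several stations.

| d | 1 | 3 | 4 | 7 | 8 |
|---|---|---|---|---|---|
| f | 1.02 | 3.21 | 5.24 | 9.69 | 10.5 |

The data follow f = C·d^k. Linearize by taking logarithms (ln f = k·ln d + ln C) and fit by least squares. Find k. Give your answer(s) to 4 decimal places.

Let Y = ln f. Fitting Y = k·ln d + ln C by least squares:
Σln d = 6.5103, Σ(ln d)² = 11.2394, Σln f = 7.4649, Σln d·ln f = 12.8863.
Equations: 11.2394·k + 6.5103·ln C = 12.8863;  6.5103·k + 5·ln C = 7.4649.
Δ = 11.2394·5 − (6.5103)² = 13.8136; k = (12.8863·5 − 6.5103·7.4649)/13.8136 = 1.14622, ln C = (11.2394·7.4649 − 6.5103·12.8863)/13.8136 = 0.00053.

k = 1.1462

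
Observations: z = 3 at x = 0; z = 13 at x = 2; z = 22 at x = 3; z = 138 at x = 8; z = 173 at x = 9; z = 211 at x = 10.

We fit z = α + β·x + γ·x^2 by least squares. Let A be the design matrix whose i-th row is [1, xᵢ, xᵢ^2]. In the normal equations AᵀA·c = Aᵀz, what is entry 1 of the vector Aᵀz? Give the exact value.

Entry 1 ↔ basis 1, so (Aᵀz)_{1} = Σᵢ zᵢ = (1)·(3) + (1)·(13) + (1)·(22) + (1)·(138) + (1)·(173) + (1)·(211) = 560.

560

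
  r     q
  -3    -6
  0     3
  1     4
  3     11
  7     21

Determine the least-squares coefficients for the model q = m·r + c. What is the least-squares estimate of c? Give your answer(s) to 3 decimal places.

Entries of AᵀA: Σr·r = 68, Σr = 8, Σ1 = 5.
Moment sums: Σr·q = 202, Σq = 33.
Normal equations: [[68, 8]; [8, 5]]·[m, c]ᵀ = [202, 33]ᵀ.
Determinant 68·5 − 8² = 276.
m = (202·5 − 8·33)/276 = 373/138; c = (68·33 − 8·202)/276 = 157/69.

c = 2.275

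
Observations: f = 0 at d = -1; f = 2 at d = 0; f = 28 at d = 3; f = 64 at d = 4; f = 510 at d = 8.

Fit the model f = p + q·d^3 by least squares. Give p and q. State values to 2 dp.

Sums needed: Σ1 = 5, Σd^3 = 602, Σd^3·d^3 = 266970.
And Σf = 604, Σd^3·f = 265972.
Normal equations: [[5, 602]; [602, 266970]]·[p, q]ᵀ = [604, 265972]ᵀ.
Determinant 5·266970 − 602² = 972446.
p = (604·266970 − 602·265972)/972446 = 567368/486223; q = (5·265972 − 602·604)/972446 = 483126/486223.

p = 1.17, q = 0.99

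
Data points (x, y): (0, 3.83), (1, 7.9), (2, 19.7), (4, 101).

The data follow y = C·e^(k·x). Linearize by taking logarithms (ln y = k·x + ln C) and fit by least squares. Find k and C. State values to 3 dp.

Linearized form: ln y = k·x + ln C. From the 4 transformed points,
Σx = 7.0000, Σ(x)² = 21.0000, Σln y = 11.0055, Σx·ln y = 26.4886.
Equations: 21.0000·k + 7.0000·ln C = 26.4886;  7.0000·k + 4·ln C = 11.0055.
Solving (det = 35.0000): k = 0.82617, ln C = 1.30556, so C = exp(1.30556) = 3.68977.

k = 0.826, C = 3.690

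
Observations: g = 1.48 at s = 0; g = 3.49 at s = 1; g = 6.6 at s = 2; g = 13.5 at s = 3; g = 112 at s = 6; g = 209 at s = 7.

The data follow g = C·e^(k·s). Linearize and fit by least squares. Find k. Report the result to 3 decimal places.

With ln gᵢ as the transformed response and sᵢ as the regressor:
AᵀA = [[99.0000, 19.0000]; [19.0000, 6]], rhs = [78.5394, 16.1925]ᵀ  (here Σs = 19.0000, Σ(s)² = 99.0000, Σln g = 16.1925, Σs·ln g = 78.5394).
Δ = 99.0000·6 − (19.0000)² = 233.0000; k = (78.5394·6 − 19.0000·16.1925)/233.0000 = 0.70205, ln C = (99.0000·16.1925 − 19.0000·78.5394)/233.0000 = 0.47559.

k = 0.702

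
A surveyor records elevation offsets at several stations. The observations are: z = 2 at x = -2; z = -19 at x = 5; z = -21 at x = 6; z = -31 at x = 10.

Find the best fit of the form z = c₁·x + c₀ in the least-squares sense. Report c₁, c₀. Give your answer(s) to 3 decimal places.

c₁ = -2.773, c₀ = -4.080

The normal equations are: 165·c₁ + 19·c₀ = -535;  19·c₁ + 4·c₀ = -69.
Determinant 165·4 − 19² = 299.
c₁ = ((-535)·4 − 19·(-69))/299 = -829/299; c₀ = (165·(-69) − 19·(-535))/299 = -1220/299.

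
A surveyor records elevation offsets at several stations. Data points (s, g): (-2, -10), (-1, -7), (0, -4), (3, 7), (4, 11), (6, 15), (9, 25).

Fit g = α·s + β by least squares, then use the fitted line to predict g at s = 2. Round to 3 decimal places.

Compute the Gram sums: Σs·s = 147, Σs = 19, Σ1 = 7.
For Xᵀg: Σs·g = 407, Σg = 37.
Normal equations: [[147, 19]; [19, 7]]·[α, β]ᵀ = [407, 37]ᵀ.
det = 147·7 − 19² = 668.
α = (407·7 − 19·37)/668 = 1073/334; β = (147·37 − 19·407)/668 = -1147/334.
At s = 2: ĝ = (1073/334)·(2) + (-1147/334)·(1) = 999/334.

ĝ = 2.991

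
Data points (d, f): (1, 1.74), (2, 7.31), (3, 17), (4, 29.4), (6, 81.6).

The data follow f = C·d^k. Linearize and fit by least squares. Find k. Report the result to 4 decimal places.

k = 2.1203

Taking logs, ln f = k·ln d + ln C, so regress ln f on ln d.
Sums: Σln d = 4.9698, Σ(ln d)² = 6.8196, Σln f = 13.1592, Σln d·ln f = 17.0655.
Normal system: [[6.8196, 4.9698]; [4.9698, 5]]·[k, ln C]ᵀ = [17.0655, 13.1592]ᵀ.
Slope k = (n·Σln d·ln f − Σln d·Σln f)/(n·Σ(ln d)² − (Σln d)²) = (5·17.0655 − 4.9698·13.1592)/9.3990 = 2.12032; ln C = (Σln f − k·Σln d)/n = 0.52431.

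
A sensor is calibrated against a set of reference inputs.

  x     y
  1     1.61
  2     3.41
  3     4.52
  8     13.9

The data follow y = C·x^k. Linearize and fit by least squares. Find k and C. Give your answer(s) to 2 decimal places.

With ln yᵢ as the transformed response and ln xᵢ as the regressor:
Σln x = 3.8712, Σ(ln x)² = 6.0115, Σln y = 5.8433, Σln x·ln y = 7.9804.
Equations: 6.0115·k + 3.8712·ln C = 7.9804;  3.8712·k + 4·ln C = 5.8433.
Solving (det = 9.0597): k = 1.02662, ln C = 0.46727, so C = exp(0.46727) = 1.59563.

k = 1.03, C = 1.60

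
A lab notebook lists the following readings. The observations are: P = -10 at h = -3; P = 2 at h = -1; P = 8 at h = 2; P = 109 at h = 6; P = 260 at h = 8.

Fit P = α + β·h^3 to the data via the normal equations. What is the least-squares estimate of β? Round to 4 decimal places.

Sums needed: Σ1 = 5, Σh^3 = 708, Σh^3·h^3 = 309594.
And ΣP = 369, Σh^3·P = 156996.
So MᵀM·[α, β]ᵀ = MᵀP: [[5, 708]; [708, 309594]]·[α, β]ᵀ = [369, 156996]ᵀ.
det = 5·309594 − 708² = 1046706.
α = (369·309594 − 708·156996)/1046706 = 514503/174451; β = (5·156996 − 708·369)/1046706 = 87288/174451.

β = 0.5004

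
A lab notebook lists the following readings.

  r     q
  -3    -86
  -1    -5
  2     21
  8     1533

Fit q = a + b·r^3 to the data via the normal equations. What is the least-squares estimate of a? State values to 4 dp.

a = -3.3569

Setting ∂/∂a … = 0 gives: 4·a + 492·b = 1463;  492·a + 262938·b = 787391.
Determinant 4·262938 − 492² = 809688.
a = (1463·262938 − 492·787391)/809688 = -41183/12268; b = (4·787391 − 492·1463)/809688 = 27611/9201.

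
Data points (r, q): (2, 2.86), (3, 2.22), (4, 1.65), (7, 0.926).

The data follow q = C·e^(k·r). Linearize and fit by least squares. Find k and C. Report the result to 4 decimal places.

Let Y = ln q. Fitting Y = k·r + ln C by least squares:
Σr = 16.0000, Σ(r)² = 78.0000, Σln q = 2.2722, Σr·ln q = 5.9591.
Equations: 78.0000·k + 16.0000·ln C = 5.9591;  16.0000·k + 4·ln C = 2.2722.
Δ = 78.0000·4 − (16.0000)² = 56.0000; k = (5.9591·4 − 16.0000·2.2722)/56.0000 = -0.22356, ln C = (78.0000·2.2722 − 16.0000·5.9591)/56.0000 = 1.46228, so C = exp(1.46228) = 4.31580.

k = -0.2236, C = 4.3158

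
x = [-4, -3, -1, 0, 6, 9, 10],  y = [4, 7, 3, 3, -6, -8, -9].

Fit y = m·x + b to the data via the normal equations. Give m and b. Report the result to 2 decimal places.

MᵀM·[m, b]ᵀ = Mᵀy reads: 243·m + 17·b = -238;  17·m + 7·b = -6.
Eliminating b: 7·(row 1) − 17·(row 2) gives 1412·m = 7·(-238) − 17·(-6) = -1564, so m = -391/353.
Then b = ((-6) − 17·(-391/353))/7 = 647/353.

m = -1.11, b = 1.83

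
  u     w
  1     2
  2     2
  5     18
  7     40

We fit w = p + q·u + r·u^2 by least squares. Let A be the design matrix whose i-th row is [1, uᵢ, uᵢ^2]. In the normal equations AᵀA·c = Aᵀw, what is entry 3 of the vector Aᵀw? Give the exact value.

Entry 3 ↔ basis u^2, so (Aᵀw)_{3} = Σᵢ (u^2)·wᵢ = (1)·(2) + (4)·(2) + (25)·(18) + (49)·(40) = 2420.

2420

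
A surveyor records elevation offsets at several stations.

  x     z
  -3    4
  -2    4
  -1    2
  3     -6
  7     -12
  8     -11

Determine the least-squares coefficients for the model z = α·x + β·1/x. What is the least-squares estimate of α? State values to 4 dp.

α = -1.5209

Entries of MᵀM: Σx·x = 136, Σx·1/x = 6, Σ1/x·1/x = 42569/28224.
Right-hand side: Σx·z = -212, Σ1/x·z = -1751/168.
Normal equations: [[136, 6]; [6, 42569/28224]]·[α, β]ᵀ = [-212, -1751/168]ᵀ.
Δ = 136·(42569/28224) − 6² = 596665/3528.
α = ((-212)·(42569/28224) − 6·(-1751/168))/(596665/3528) = -7723/5078; β = (136·(-1751/168) − 6·(-212))/(596665/3528) = -2184/2539.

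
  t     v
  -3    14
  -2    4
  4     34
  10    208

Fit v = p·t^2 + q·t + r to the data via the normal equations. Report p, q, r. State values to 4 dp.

p = 2.0106, q = 0.8799, r = -1.8207

From the data, Σt^2·t^2 = 10353, Σt^2·t = 1029, Σt^2 = 129, Σt·t = 129, Σt = 9, Σ1 = 4.
For Xᵀv: Σt^2·v = 21486, Σt·v = 2166, Σv = 260.
So XᵀX·[p, q, r]ᵀ = Xᵀv: [[10353, 1029, 129]; [1029, 129, 9]; [129, 9, 4]]·[p, q, r]ᵀ = [21486, 2166, 260]ᵀ.
Inverting the 3×3 Gram matrix, [p, q, r]ᵀ = [951/473, 2081/2365, -4306/2365]ᵀ.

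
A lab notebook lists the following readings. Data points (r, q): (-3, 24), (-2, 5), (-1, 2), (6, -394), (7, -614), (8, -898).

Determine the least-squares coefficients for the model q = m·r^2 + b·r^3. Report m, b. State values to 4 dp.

m = -1.8306, b = -1.5253

From the data, Σr^2·r^2 = 7891, Σr^2·r^3 = 57075, Σr^3·r^3 = 427243.
And Σr^2·q = -101504, Σr^3·q = -756172.
XᵀX·[m, b]ᵀ = Xᵀq becomes [[7891, 57075]; [57075, 427243]]·[m, b]ᵀ = [-101504, -756172]ᵀ.
Eliminating b: 427243·(row 1) − 57075·(row 2) gives 113818888·m = 427243·(-101504) − 57075·(-756172) = -208356572, so m = -52089143/28454722.
Then b = ((-756172) − 57075·(-52089143/28454722))/427243 = -43403113/28454722.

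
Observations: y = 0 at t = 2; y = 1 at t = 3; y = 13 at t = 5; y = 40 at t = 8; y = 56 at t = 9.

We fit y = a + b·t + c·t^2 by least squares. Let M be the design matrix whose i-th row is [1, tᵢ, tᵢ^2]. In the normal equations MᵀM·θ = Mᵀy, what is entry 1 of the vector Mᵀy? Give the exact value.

Entry 1 ↔ basis 1, so (Mᵀy)_{1} = Σᵢ yᵢ = (1)·(0) + (1)·(1) + (1)·(13) + (1)·(40) + (1)·(56) = 110.

110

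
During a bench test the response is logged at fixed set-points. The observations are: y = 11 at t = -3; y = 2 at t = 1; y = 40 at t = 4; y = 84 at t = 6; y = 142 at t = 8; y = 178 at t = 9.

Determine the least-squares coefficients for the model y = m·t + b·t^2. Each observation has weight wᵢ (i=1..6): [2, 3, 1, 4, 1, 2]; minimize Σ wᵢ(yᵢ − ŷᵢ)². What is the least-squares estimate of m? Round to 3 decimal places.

Normal-equation sums: Σwᵢ·t·t = 407, Σwᵢ·t·t^2 = 2847, Σwᵢ·t^2·t^2 = 22823.
For MᵀWy: Σwᵢ·t·y = 6456, Σwᵢ·t^2·y = 50864.
So MᵀWM·[m, b]ᵀ = MᵀWy: [[407, 2847]; [2847, 22823]]·[m, b]ᵀ = [6456, 50864]ᵀ.
det = 407·22823 − 2847² = 1183552.
m = (6456·22823 − 2847·50864)/1183552 = 316935/147944; b = (407·50864 − 2847·6456)/1183552 = 290177/147944.

m = 2.142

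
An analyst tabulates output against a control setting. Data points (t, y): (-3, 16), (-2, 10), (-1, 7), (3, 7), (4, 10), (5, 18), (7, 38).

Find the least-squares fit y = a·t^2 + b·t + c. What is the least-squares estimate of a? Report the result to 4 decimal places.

a = 0.9438

From the data, Σt^2·t^2 = 3461, Σt^2·t = 523, Σt^2 = 113, Σt·t = 113, Σt = 13, Σ1 = 7.
Right-hand side: Σt^2·y = 2726, Σt·y = 342, Σy = 106.
Normal equations: [[3461, 523, 113]; [523, 113, 13]; [113, 13, 7]]·[a, b, c]ᵀ = [2726, 342, 106]ᵀ.
Solving the 3×3 system (Gaussian elimination) gives a = 78272/82929, b = -140380/82929, c = 84318/27643.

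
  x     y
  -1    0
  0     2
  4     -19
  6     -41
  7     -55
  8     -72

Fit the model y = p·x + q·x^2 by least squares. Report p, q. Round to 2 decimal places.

p = -0.56, q = -1.05

Setting ∂/∂p … = 0 gives: 166·p + 1134·q = -1283;  1134·p + 8050·q = -9083.
(Σx·x = 166, Σx·x^2 = 1134, Σx^2·x^2 = 8050, Σx·y = -1283, Σx^2·y = -9083.)
Eliminating q: 8050·(row 1) − 1134·(row 2) gives 50344·p = 8050·(-1283) − 1134·(-9083) = -28028, so p = -1001/1798.
Then q = ((-9083) − 1134·(-1001/1798))/8050 = -6607/6293.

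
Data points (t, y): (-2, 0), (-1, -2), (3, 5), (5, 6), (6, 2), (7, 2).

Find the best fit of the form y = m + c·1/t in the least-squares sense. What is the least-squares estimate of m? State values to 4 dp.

Compute the Gram sums: Σ1 = 6, Σ1/t = -23/35, Σ1/t·1/t = 31957/22050.
For Xᵀy: Σy = 13, Σ1/t·y = 192/35.
XᵀX·[m, c]ᵀ = Xᵀy becomes [[6, -23/35]; [-23/35, 31957/22050]]·[m, c]ᵀ = [13, 192/35]ᵀ.
Δ = 6·(31957/22050) − (-23/35)² = 6074/735.
m = (13·(31957/22050) − (-23/35)·(192/35))/(6074/735) = 494929/182220; c = (6·(192/35) − (-23/35)·13)/(6074/735) = 30471/6074.

m = 2.7161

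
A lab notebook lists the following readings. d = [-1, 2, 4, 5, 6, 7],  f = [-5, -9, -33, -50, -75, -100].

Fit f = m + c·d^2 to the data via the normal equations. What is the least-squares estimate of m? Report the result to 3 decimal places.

From the data, Σ1 = 6, Σd^2 = 131, Σd^2·d^2 = 4595.
And Σf = -272, Σd^2·f = -9419.
So XᵀX·[m, c]ᵀ = Xᵀf: [[6, 131]; [131, 4595]]·[m, c]ᵀ = [-272, -9419]ᵀ.
Determinant 6·4595 − 131² = 10409.
m = ((-272)·4595 − 131·(-9419))/10409 = -15951/10409; c = (6·(-9419) − 131·(-272))/10409 = -20882/10409.

m = -1.532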